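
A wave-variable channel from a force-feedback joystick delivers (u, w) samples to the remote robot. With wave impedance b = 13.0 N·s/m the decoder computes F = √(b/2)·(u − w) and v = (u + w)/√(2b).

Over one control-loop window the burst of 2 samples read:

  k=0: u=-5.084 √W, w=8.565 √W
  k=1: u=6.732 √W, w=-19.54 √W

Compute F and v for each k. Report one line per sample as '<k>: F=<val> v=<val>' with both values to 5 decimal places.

k=0: u−w=-13.64900, u+w=3.48100; √(b/2)=2.54951, √(2b)=5.09902; F=2.54951×(-13.649)=-34.79826, v=3.48100/5.09902=0.68268
k=1: u−w=26.27200, u+w=-12.80800; √(b/2)=2.54951, √(2b)=5.09902; F=2.54951×26.272=66.98072, v=-12.80800/5.09902=-2.51186

0: F=-34.79826 v=0.68268
1: F=66.98072 v=-2.51186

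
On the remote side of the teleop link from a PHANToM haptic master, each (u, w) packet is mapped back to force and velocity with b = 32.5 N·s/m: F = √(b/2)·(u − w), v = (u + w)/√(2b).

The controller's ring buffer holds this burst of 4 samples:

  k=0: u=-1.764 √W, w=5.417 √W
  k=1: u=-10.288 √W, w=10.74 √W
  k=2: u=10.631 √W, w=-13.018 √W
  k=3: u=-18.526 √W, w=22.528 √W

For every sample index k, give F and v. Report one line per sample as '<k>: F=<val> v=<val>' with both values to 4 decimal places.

k=0: u−w=-7.1810, u+w=3.6530; √(b/2)=4.0311, √(2b)=8.0623; F=4.0311×(-7.181)=-28.9475, v=3.6530/8.0623=0.4531
k=1: u−w=-21.0280, u+w=0.4520; √(b/2)=4.0311, √(2b)=8.0623; F=4.0311×(-21.028)=-84.7666, v=0.4520/8.0623=0.0561
k=2: u−w=23.6490, u+w=-2.3870; √(b/2)=4.0311, √(2b)=8.0623; F=4.0311×23.649=95.3322, v=-2.3870/8.0623=-0.2961
k=3: u−w=-41.0540, u+w=4.0020; √(b/2)=4.0311, √(2b)=8.0623; F=4.0311×(-41.054)=-165.4940, v=4.0020/8.0623=0.4964

0: F=-28.9475 v=0.4531
1: F=-84.7666 v=0.0561
2: F=95.3322 v=-0.2961
3: F=-165.4940 v=0.4964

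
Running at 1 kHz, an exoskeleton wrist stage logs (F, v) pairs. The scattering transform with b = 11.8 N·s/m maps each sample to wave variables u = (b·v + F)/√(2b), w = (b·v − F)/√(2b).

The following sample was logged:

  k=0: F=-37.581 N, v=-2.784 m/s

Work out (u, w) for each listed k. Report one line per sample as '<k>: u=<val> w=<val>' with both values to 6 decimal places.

k=0: b·v=11.8×(-2.784)=-32.851200; √(2b)=4.857983; u=(-32.851200+(-37.581))/4.857983=-14.498239, w=(-32.851200−(-37.581))/4.857983=0.973614

0: u=-14.498239 w=0.973614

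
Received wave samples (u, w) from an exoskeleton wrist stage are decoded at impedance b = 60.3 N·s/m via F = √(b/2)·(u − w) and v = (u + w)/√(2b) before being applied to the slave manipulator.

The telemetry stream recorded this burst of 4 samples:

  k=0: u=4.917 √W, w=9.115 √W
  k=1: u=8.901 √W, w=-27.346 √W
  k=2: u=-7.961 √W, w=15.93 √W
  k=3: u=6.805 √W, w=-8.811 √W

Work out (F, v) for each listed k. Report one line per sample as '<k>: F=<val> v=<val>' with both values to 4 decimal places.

0: F=-23.0508 v=1.2778
1: F=199.0287 v=-1.6796
2: F=-131.1831 v=0.7257
3: F=85.7459 v=-0.1827

k=0: u−w=-4.1980, u+w=14.0320; √(b/2)=5.4909, √(2b)=10.9818; F=5.4909×(-4.198)=-23.0508, v=14.0320/10.9818=1.2778
k=1: u−w=36.2470, u+w=-18.4450; √(b/2)=5.4909, √(2b)=10.9818; F=5.4909×36.247=199.0287, v=-18.4450/10.9818=-1.6796
k=2: u−w=-23.8910, u+w=7.9690; √(b/2)=5.4909, √(2b)=10.9818; F=5.4909×(-23.891)=-131.1831, v=7.9690/10.9818=0.7257
k=3: u−w=15.6160, u+w=-2.0060; √(b/2)=5.4909, √(2b)=10.9818; F=5.4909×15.616=85.7459, v=-2.0060/10.9818=-0.1827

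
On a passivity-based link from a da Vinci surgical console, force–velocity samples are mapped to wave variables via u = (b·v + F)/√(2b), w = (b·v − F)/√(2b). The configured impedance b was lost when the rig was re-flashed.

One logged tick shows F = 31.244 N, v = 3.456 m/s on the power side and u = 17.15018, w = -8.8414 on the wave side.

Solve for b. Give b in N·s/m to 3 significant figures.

u + w = 8.30878;  u + w = √(2b)·v, so √(2b) = 8.30878/3.456 = 2.40416.
b = (√(2b))²/2 = 5.77999/2 = 2.88999.
(Check via u − w = 2F/√(2b): u − w = 25.99158, 2F/√(2b) = 25.99161.)

b = 2.89 N·s/m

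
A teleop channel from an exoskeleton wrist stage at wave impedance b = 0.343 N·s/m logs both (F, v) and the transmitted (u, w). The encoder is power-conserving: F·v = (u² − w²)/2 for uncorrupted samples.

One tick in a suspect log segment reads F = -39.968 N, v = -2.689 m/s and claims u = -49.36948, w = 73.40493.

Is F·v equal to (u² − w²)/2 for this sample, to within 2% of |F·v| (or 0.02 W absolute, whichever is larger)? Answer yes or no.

F·v = (-39.968)×(-2.689) = 107.4740 W.
(u² − w²)/2 = (2437.3456 − 5388.2837)/2 = -1475.4691 W.
|Δ| = 1582.9430;  2% of max(1, |F·v|) = 2.1495.

no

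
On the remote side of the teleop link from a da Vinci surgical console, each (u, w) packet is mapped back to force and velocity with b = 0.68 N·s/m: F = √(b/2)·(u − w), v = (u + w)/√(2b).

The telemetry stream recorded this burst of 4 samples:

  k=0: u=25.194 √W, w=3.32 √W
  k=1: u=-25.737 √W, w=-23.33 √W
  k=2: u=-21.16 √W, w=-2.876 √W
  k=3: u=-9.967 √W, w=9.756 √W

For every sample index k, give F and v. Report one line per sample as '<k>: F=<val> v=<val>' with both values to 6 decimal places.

0: F=12.754624 v=24.450553
1: F=-1.403510 v=-42.074605
2: F=-10.661312 v=-20.610700
3: F=-11.500386 v=-0.180931

k=0: u−w=21.874000, u+w=28.514000; √(b/2)=0.583095, √(2b)=1.166190; F=0.583095×21.874=12.754624, v=28.514000/1.166190=24.450553
k=1: u−w=-2.407000, u+w=-49.067000; √(b/2)=0.583095, √(2b)=1.166190; F=0.583095×(-2.407)=-1.403510, v=-49.067000/1.166190=-42.074605
k=2: u−w=-18.284000, u+w=-24.036000; √(b/2)=0.583095, √(2b)=1.166190; F=0.583095×(-18.284)=-10.661312, v=-24.036000/1.166190=-20.610700
k=3: u−w=-19.723000, u+w=-0.211000; √(b/2)=0.583095, √(2b)=1.166190; F=0.583095×(-19.723)=-11.500386, v=-0.211000/1.166190=-0.180931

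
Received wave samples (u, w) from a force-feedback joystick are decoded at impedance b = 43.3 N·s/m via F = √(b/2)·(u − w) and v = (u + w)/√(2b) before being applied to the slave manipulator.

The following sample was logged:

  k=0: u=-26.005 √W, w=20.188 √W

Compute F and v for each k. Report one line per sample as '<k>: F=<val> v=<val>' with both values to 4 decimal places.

0: F=-214.9340 v=-0.6251

k=0: u−w=-46.1930, u+w=-5.8170; √(b/2)=4.6530, √(2b)=9.3059; F=4.6530×(-46.193)=-214.9340, v=-5.8170/9.3059=-0.6251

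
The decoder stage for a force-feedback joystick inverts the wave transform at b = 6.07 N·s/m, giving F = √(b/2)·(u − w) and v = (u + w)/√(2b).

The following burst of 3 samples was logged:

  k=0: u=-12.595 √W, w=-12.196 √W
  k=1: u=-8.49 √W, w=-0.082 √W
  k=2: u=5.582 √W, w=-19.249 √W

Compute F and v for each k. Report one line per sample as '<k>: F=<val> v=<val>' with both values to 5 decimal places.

k=0: u−w=-0.39900, u+w=-24.79100; √(b/2)=1.74213, √(2b)=3.48425; F=1.74213×(-0.399)=-0.69511, v=-24.79100/3.48425=-7.11516
k=1: u−w=-8.40800, u+w=-8.57200; √(b/2)=1.74213, √(2b)=3.48425; F=1.74213×(-8.408)=-14.64779, v=-8.57200/3.48425=-2.46021
k=2: u−w=24.83100, u+w=-13.66700; √(b/2)=1.74213, √(2b)=3.48425; F=1.74213×24.831=43.25871, v=-13.66700/3.48425=-3.92251

0: F=-0.69511 v=-7.11516
1: F=-14.64779 v=-2.46021
2: F=43.25871 v=-3.92251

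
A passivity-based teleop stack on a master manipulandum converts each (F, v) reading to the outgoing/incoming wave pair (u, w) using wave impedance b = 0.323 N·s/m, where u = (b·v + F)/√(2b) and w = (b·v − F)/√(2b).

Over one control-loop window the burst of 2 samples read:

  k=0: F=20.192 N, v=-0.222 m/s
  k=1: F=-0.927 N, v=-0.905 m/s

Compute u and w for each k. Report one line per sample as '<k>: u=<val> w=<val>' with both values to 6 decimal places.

k=0: b·v=0.323×(-0.222)=-0.071706; √(2b)=0.803741; u=(-0.071706+20.192)/0.803741=25.033298, w=(-0.071706−20.192)/0.803741=-25.211728
k=1: b·v=0.323×(-0.905)=-0.292315; √(2b)=0.803741; u=(-0.292315+(-0.927))/0.803741=-1.517049, w=(-0.292315−(-0.927))/0.803741=0.789663

0: u=25.033298 w=-25.211728
1: u=-1.517049 w=0.789663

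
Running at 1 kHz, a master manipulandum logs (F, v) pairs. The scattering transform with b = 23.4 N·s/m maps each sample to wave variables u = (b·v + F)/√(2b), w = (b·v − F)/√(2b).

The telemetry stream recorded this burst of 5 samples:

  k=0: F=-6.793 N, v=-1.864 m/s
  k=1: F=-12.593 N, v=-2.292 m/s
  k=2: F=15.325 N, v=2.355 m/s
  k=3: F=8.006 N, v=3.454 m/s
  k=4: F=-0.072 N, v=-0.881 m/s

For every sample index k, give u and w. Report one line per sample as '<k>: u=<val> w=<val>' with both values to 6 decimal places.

0: u=-7.368837 w=-5.382885
1: u=-9.680645 w=-5.999048
2: u=10.295492 w=5.815187
3: u=12.984786 w=10.644210
4: u=-3.024008 w=-3.002959

k=0: b·v=23.4×(-1.864)=-43.617600; √(2b)=6.841053; u=(-43.617600+(-6.793))/6.841053=-7.368837, w=(-43.617600−(-6.793))/6.841053=-5.382885
k=1: b·v=23.4×(-2.292)=-53.632800; √(2b)=6.841053; u=(-53.632800+(-12.593))/6.841053=-9.680645, w=(-53.632800−(-12.593))/6.841053=-5.999048
k=2: b·v=23.4×2.355=55.107000; √(2b)=6.841053; u=(55.107000+15.325)/6.841053=10.295492, w=(55.107000−15.325)/6.841053=5.815187
k=3: b·v=23.4×3.454=80.823600; √(2b)=6.841053; u=(80.823600+8.006)/6.841053=12.984786, w=(80.823600−8.006)/6.841053=10.644210
k=4: b·v=23.4×(-0.881)=-20.615400; √(2b)=6.841053; u=(-20.615400+(-0.072))/6.841053=-3.024008, w=(-20.615400−(-0.072))/6.841053=-3.002959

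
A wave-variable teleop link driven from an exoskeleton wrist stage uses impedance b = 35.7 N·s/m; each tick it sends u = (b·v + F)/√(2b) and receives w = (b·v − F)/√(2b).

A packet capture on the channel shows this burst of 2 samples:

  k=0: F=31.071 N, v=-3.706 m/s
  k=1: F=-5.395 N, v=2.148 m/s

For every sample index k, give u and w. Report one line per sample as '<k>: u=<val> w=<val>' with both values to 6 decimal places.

k=0: b·v=35.7×(-3.706)=-132.304200; √(2b)=8.449852; u=(-132.304200+31.071)/8.449852=-11.980470, w=(-132.304200−31.071)/8.449852=-19.334682
k=1: b·v=35.7×2.148=76.683600; √(2b)=8.449852; u=(76.683600+(-5.395))/8.449852=8.436668, w=(76.683600−(-5.395))/8.449852=9.713614

0: u=-11.980470 w=-19.334682
1: u=8.436668 w=9.713614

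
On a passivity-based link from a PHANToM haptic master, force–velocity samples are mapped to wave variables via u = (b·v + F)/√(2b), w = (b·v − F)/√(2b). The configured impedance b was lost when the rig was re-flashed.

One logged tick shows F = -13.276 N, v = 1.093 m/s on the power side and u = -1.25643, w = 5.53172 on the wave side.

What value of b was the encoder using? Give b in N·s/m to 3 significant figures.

b = 7.65 N·s/m

u + w = 4.2753;  u + w = √(2b)·v, so √(2b) = 4.2753/1.093 = 3.9115.
b = (√(2b))²/2 = 15.3000/2 = 7.6500.
(Check via u − w = 2F/√(2b): u − w = -6.7881, 2F/√(2b) = -6.7882.)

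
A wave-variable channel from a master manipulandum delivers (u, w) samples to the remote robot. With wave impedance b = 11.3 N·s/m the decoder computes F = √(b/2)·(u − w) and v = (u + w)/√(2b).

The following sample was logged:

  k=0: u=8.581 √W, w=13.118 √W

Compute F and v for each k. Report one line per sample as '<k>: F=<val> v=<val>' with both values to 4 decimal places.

0: F=-10.7843 v=4.5644

k=0: u−w=-4.5370, u+w=21.6990; √(b/2)=2.3770, √(2b)=4.7539; F=2.3770×(-4.537)=-10.7843, v=21.6990/4.7539=4.5644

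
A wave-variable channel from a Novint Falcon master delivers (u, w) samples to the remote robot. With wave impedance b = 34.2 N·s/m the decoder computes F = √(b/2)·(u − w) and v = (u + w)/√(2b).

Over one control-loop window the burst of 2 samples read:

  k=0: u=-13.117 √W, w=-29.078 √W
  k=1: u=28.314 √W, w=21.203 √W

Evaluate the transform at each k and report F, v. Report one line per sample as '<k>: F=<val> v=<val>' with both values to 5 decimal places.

0: F=66.00216 v=-5.10191
1: F=29.40551 v=5.98723

k=0: u−w=15.96100, u+w=-42.19500; √(b/2)=4.13521, √(2b)=8.27043; F=4.13521×15.961=66.00216, v=-42.19500/8.27043=-5.10191
k=1: u−w=7.11100, u+w=49.51700; √(b/2)=4.13521, √(2b)=8.27043; F=4.13521×7.111=29.40551, v=49.51700/8.27043=5.98723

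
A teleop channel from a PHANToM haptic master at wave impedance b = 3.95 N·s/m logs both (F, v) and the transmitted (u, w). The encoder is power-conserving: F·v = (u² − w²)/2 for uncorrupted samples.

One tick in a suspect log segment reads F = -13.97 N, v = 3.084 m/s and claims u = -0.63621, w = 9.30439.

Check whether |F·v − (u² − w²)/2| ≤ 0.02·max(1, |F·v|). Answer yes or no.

F·v = (-13.97)×3.084 = -43.08348 W.
(u² − w²)/2 = (0.40476 − 86.57167)/2 = -43.08346 W.
|Δ| = 0.00002;  2% of max(1, |F·v|) = 0.86167.

yes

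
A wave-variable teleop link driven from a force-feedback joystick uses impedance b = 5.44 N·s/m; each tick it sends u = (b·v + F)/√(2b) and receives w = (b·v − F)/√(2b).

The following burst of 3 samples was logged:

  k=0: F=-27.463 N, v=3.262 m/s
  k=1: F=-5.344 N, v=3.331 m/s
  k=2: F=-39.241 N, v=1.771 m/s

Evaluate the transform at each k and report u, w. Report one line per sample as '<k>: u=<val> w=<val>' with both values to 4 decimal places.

0: u=-2.9461 w=13.7058
1: u=3.8735 w=7.1138
2: u=-8.9759 w=14.8175

k=0: b·v=5.44×3.262=17.7453; √(2b)=3.2985; u=(17.7453+(-27.463))/3.2985=-2.9461, w=(17.7453−(-27.463))/3.2985=13.7058
k=1: b·v=5.44×3.331=18.1206; √(2b)=3.2985; u=(18.1206+(-5.344))/3.2985=3.8735, w=(18.1206−(-5.344))/3.2985=7.1138
k=2: b·v=5.44×1.771=9.6342; √(2b)=3.2985; u=(9.6342+(-39.241))/3.2985=-8.9759, w=(9.6342−(-39.241))/3.2985=14.8175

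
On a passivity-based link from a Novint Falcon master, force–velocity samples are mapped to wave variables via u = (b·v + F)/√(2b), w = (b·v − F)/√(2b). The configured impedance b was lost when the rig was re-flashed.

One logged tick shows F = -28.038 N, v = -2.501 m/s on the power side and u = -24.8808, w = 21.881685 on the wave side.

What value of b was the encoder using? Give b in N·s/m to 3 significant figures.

u + w = -2.999115;  u + w = √(2b)·v, so √(2b) = -2.999115/(-2.501) = 1.199166.
b = (√(2b))²/2 = 1.438000/2 = 0.719000.
(Check via u − w = 2F/√(2b): u − w = -46.762485, 2F/√(2b) = -46.762487.)

b = 0.719 N·s/m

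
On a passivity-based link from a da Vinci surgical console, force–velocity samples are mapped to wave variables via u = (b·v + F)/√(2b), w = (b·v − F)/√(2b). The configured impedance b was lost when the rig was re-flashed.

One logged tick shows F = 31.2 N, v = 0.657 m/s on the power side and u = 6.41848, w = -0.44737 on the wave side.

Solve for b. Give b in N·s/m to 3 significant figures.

u + w = 5.97111;  u + w = √(2b)·v, so √(2b) = 5.97111/0.657 = 9.08845.
b = (√(2b))²/2 = 82.59988/2 = 41.29994.
(Check via u − w = 2F/√(2b): u − w = 6.86585, 2F/√(2b) = 6.86586.)

b = 41.3 N·s/m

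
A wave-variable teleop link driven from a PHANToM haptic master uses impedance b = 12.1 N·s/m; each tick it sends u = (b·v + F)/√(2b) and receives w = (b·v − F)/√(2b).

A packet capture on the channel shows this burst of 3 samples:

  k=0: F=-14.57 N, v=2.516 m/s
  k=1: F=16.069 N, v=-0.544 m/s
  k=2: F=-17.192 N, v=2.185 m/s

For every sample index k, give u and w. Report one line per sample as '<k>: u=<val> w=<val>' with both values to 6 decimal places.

0: u=3.226768 w=9.150315
1: u=1.928426 w=-4.604552
2: u=1.879618 w=8.869160

k=0: b·v=12.1×2.516=30.443600; √(2b)=4.919350; u=(30.443600+(-14.57))/4.919350=3.226768, w=(30.443600−(-14.57))/4.919350=9.150315
k=1: b·v=12.1×(-0.544)=-6.582400; √(2b)=4.919350; u=(-6.582400+16.069)/4.919350=1.928426, w=(-6.582400−16.069)/4.919350=-4.604552
k=2: b·v=12.1×2.185=26.438500; √(2b)=4.919350; u=(26.438500+(-17.192))/4.919350=1.879618, w=(26.438500−(-17.192))/4.919350=8.869160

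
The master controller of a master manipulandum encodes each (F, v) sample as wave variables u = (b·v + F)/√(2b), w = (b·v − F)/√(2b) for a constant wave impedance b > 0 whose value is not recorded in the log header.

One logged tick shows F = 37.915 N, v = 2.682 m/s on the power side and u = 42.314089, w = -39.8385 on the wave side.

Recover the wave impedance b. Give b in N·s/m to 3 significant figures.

u + w = 2.475589;  u + w = √(2b)·v, so √(2b) = 2.475589/2.682 = 0.923038.
b = (√(2b))²/2 = 0.852000/2 = 0.426000.
(Check via u − w = 2F/√(2b): u − w = 82.152589, 2F/√(2b) = 82.152595.)

b = 0.426 N·s/m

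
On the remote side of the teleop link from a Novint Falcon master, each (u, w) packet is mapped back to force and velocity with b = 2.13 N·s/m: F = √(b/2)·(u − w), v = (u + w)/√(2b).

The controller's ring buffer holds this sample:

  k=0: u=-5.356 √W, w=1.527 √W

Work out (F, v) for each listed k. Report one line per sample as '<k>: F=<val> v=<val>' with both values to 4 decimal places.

0: F=-7.1032 v=-1.8552

k=0: u−w=-6.8830, u+w=-3.8290; √(b/2)=1.0320, √(2b)=2.0640; F=1.0320×(-6.883)=-7.1032, v=-3.8290/2.0640=-1.8552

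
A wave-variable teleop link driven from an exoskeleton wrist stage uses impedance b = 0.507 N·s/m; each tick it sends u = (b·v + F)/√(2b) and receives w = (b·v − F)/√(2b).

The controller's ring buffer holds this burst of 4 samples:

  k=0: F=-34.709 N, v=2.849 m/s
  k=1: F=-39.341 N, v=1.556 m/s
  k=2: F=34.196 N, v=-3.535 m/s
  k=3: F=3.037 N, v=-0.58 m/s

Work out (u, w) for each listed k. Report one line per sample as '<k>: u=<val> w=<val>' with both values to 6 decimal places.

0: u=-33.034122 w=35.902996
1: u=-38.285044 w=39.851898
2: u=32.179283 w=-35.738942
3: u=2.723939 w=-3.307985

k=0: b·v=0.507×2.849=1.444443; √(2b)=1.006976; u=(1.444443+(-34.709))/1.006976=-33.034122, w=(1.444443−(-34.709))/1.006976=35.902996
k=1: b·v=0.507×1.556=0.788892; √(2b)=1.006976; u=(0.788892+(-39.341))/1.006976=-38.285044, w=(0.788892−(-39.341))/1.006976=39.851898
k=2: b·v=0.507×(-3.535)=-1.792245; √(2b)=1.006976; u=(-1.792245+34.196)/1.006976=32.179283, w=(-1.792245−34.196)/1.006976=-35.738942
k=3: b·v=0.507×(-0.58)=-0.294060; √(2b)=1.006976; u=(-0.294060+3.037)/1.006976=2.723939, w=(-0.294060−3.037)/1.006976=-3.307985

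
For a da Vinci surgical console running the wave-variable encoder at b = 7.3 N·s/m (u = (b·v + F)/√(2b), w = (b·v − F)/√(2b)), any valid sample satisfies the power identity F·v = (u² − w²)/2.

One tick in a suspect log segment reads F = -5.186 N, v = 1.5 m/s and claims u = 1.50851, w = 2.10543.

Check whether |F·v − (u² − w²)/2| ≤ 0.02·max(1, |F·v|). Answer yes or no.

no

F·v = (-5.186)×1.5 = -7.7790 W.
(u² − w²)/2 = (2.2756 − 4.4328)/2 = -1.0786 W.
|Δ| = 6.7004;  2% of max(1, |F·v|) = 0.1556.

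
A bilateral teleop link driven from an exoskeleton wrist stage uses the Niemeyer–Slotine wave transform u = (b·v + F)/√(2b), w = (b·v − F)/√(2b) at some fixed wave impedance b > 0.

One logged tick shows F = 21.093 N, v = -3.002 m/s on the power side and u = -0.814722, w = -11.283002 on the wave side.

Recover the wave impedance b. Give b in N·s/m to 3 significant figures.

b = 8.12 N·s/m

u + w = -12.097724;  u + w = √(2b)·v, so √(2b) = -12.097724/(-3.002) = 4.029888.
b = (√(2b))²/2 = 16.239998/2 = 8.119999.
(Check via u − w = 2F/√(2b): u − w = 10.468280, 2F/√(2b) = 10.468281.)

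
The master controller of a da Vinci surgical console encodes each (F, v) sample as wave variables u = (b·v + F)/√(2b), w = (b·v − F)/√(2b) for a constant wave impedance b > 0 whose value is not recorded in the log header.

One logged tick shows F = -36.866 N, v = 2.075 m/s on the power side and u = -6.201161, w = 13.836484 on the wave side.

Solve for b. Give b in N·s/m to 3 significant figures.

u + w = 7.635323;  u + w = √(2b)·v, so √(2b) = 7.635323/2.075 = 3.679674.
b = (√(2b))²/2 = 13.539999/2 = 6.769999.
(Check via u − w = 2F/√(2b): u − w = -20.037645, 2F/√(2b) = -20.037646.)

b = 6.77 N·s/m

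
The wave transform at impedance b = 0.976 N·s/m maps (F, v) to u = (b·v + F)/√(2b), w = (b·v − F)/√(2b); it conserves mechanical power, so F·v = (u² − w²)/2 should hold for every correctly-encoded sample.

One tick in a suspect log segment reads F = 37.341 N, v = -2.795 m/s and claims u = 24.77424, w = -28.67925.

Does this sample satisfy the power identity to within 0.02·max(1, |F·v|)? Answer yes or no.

yes

F·v = 37.341×(-2.795) = -104.3681 W.
(u² − w²)/2 = (613.7630 − 822.4994)/2 = -104.3682 W.
|Δ| = 0.0001;  2% of max(1, |F·v|) = 2.0874.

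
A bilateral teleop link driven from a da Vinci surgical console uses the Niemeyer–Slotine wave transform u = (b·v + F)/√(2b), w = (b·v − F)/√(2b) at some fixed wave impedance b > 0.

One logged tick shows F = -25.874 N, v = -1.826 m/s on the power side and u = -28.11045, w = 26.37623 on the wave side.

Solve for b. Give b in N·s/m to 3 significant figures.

u + w = -1.73422;  u + w = √(2b)·v, so √(2b) = -1.73422/(-1.826) = 0.94974.
b = (√(2b))²/2 = 0.90200/2 = 0.45100.
(Check via u − w = 2F/√(2b): u − w = -54.48668, 2F/√(2b) = -54.48666.)

b = 0.451 N·s/m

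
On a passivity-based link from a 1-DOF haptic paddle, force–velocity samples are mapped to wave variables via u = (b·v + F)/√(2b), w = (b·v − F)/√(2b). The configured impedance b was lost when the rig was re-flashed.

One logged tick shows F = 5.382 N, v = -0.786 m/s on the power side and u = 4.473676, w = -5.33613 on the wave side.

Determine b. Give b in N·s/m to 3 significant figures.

b = 0.602 N·s/m

u + w = -0.862454;  u + w = √(2b)·v, so √(2b) = -0.862454/(-0.786) = 1.097270.
b = (√(2b))²/2 = 1.204001/2 = 0.602000.
(Check via u − w = 2F/√(2b): u − w = 9.809806, 2F/√(2b) = 9.809803.)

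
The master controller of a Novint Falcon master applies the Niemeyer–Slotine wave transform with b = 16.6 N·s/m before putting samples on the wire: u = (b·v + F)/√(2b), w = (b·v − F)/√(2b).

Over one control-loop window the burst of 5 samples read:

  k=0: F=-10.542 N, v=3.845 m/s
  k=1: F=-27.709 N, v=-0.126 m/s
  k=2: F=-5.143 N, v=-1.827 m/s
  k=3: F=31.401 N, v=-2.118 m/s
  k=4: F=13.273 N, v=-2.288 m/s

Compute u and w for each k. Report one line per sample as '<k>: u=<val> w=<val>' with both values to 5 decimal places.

0: u=9.24775 w=12.90693
1: u=-5.17197 w=4.44596
2: u=-6.15612 w=-4.37096
3: u=-0.65218 w=-11.55162
4: u=-4.28810 w=-8.89523

k=0: b·v=16.6×3.845=63.82700; √(2b)=5.76194; u=(63.82700+(-10.542))/5.76194=9.24775, w=(63.82700−(-10.542))/5.76194=12.90693
k=1: b·v=16.6×(-0.126)=-2.09160; √(2b)=5.76194; u=(-2.09160+(-27.709))/5.76194=-5.17197, w=(-2.09160−(-27.709))/5.76194=4.44596
k=2: b·v=16.6×(-1.827)=-30.32820; √(2b)=5.76194; u=(-30.32820+(-5.143))/5.76194=-6.15612, w=(-30.32820−(-5.143))/5.76194=-4.37096
k=3: b·v=16.6×(-2.118)=-35.15880; √(2b)=5.76194; u=(-35.15880+31.401)/5.76194=-0.65218, w=(-35.15880−31.401)/5.76194=-11.55162
k=4: b·v=16.6×(-2.288)=-37.98080; √(2b)=5.76194; u=(-37.98080+13.273)/5.76194=-4.28810, w=(-37.98080−13.273)/5.76194=-8.89523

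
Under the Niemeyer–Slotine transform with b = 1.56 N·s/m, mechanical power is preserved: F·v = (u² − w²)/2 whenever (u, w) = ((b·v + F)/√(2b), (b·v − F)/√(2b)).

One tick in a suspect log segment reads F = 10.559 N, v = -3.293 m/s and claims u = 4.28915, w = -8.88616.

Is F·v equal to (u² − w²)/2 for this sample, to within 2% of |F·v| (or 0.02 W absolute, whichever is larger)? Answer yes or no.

no

F·v = 10.559×(-3.293) = -34.77079 W.
(u² − w²)/2 = (18.39681 − 78.96384)/2 = -30.28352 W.
|Δ| = 4.48727;  2% of max(1, |F·v|) = 0.69542.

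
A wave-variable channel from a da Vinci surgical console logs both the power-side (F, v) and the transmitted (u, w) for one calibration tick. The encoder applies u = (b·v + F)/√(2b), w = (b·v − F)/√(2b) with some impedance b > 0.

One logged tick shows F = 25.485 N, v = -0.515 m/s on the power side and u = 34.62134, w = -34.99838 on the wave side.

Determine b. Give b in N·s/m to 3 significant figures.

u + w = -0.37704;  u + w = √(2b)·v, so √(2b) = -0.37704/(-0.515) = 0.73212.
b = (√(2b))²/2 = 0.53599/2 = 0.26800.
(Check via u − w = 2F/√(2b): u − w = 69.61972, 2F/√(2b) = 69.62007.)

b = 0.268 N·s/m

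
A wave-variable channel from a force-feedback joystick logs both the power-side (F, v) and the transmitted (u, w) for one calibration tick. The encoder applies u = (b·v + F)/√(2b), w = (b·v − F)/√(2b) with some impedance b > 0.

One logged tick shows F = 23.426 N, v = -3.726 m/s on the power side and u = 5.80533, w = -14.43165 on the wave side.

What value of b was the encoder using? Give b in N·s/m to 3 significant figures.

u + w = -8.62632;  u + w = √(2b)·v, so √(2b) = -8.62632/(-3.726) = 2.31517.
b = (√(2b))²/2 = 5.36001/2 = 2.68000.
(Check via u − w = 2F/√(2b): u − w = 20.23698, 2F/√(2b) = 20.23697.)

b = 2.68 N·s/m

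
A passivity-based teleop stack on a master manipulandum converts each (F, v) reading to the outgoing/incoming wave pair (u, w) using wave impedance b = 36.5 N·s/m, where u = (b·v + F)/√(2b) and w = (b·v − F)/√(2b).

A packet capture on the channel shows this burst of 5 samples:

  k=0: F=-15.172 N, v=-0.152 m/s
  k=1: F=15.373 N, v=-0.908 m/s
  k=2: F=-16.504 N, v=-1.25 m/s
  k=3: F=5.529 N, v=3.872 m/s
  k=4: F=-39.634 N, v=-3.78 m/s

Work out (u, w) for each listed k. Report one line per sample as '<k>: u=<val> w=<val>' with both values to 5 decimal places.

0: u=-2.42509 w=1.12640
1: u=-2.07970 w=-5.67825
2: u=-7.27165 w=-3.40836
3: u=17.18831 w=15.89407
4: u=-20.78698 w=-11.50936

k=0: b·v=36.5×(-0.152)=-5.54800; √(2b)=8.54400; u=(-5.54800+(-15.172))/8.54400=-2.42509, w=(-5.54800−(-15.172))/8.54400=1.12640
k=1: b·v=36.5×(-0.908)=-33.14200; √(2b)=8.54400; u=(-33.14200+15.373)/8.54400=-2.07970, w=(-33.14200−15.373)/8.54400=-5.67825
k=2: b·v=36.5×(-1.25)=-45.62500; √(2b)=8.54400; u=(-45.62500+(-16.504))/8.54400=-7.27165, w=(-45.62500−(-16.504))/8.54400=-3.40836
k=3: b·v=36.5×3.872=141.32800; √(2b)=8.54400; u=(141.32800+5.529)/8.54400=17.18831, w=(141.32800−5.529)/8.54400=15.89407
k=4: b·v=36.5×(-3.78)=-137.97000; √(2b)=8.54400; u=(-137.97000+(-39.634))/8.54400=-20.78698, w=(-137.97000−(-39.634))/8.54400=-11.50936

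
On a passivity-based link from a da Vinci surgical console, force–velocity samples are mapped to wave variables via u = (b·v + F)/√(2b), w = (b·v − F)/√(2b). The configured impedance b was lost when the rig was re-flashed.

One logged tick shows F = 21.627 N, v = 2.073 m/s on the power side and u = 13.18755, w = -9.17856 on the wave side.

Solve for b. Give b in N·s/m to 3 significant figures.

u + w = 4.0090;  u + w = √(2b)·v, so √(2b) = 4.0090/2.073 = 1.9339.
b = (√(2b))²/2 = 3.7400/2 = 1.8700.
(Check via u − w = 2F/√(2b): u − w = 22.3661, 2F/√(2b) = 22.3661.)

b = 1.87 N·s/m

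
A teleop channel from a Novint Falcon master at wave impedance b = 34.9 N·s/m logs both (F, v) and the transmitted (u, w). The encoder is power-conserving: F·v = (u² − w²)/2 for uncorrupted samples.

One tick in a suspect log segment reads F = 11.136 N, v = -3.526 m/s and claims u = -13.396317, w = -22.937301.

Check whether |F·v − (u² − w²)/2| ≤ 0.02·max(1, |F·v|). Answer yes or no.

F·v = 11.136×(-3.526) = -39.265536 W.
(u² − w²)/2 = (179.461309 − 526.119777)/2 = -173.329234 W.
|Δ| = 134.063698;  2% of max(1, |F·v|) = 0.785311.

no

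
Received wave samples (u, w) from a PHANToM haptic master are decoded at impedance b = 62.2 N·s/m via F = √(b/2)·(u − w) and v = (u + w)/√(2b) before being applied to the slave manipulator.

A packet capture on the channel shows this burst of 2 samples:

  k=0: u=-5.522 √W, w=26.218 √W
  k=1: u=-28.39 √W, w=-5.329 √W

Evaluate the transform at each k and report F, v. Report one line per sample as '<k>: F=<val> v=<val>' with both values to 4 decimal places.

k=0: u−w=-31.7400, u+w=20.6960; √(b/2)=5.5767, √(2b)=11.1535; F=5.5767×(-31.74)=-177.0056, v=20.6960/11.1535=1.8556
k=1: u−w=-23.0610, u+w=-33.7190; √(b/2)=5.5767, √(2b)=11.1535; F=5.5767×(-23.061)=-128.6051, v=-33.7190/11.1535=-3.0232

0: F=-177.0056 v=1.8556
1: F=-128.6051 v=-3.0232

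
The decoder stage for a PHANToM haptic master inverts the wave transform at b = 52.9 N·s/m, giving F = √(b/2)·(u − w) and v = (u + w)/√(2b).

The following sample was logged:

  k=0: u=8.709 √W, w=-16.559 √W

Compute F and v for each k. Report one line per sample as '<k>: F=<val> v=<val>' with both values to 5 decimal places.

0: F=129.95222 v=-0.76318

k=0: u−w=25.26800, u+w=-7.85000; √(b/2)=5.14296, √(2b)=10.28591; F=5.14296×25.268=129.95222, v=-7.85000/10.28591=-0.76318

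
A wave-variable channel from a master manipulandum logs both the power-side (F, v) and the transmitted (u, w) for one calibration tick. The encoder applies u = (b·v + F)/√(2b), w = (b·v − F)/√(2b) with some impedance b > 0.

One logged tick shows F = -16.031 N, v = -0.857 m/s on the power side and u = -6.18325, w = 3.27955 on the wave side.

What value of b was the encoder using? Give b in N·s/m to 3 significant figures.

b = 5.74 N·s/m

u + w = -2.90370;  u + w = √(2b)·v, so √(2b) = -2.90370/(-0.857) = 3.38821.
b = (√(2b))²/2 = 11.48000/2 = 5.74000.
(Check via u − w = 2F/√(2b): u − w = -9.46280, 2F/√(2b) = -9.46280.)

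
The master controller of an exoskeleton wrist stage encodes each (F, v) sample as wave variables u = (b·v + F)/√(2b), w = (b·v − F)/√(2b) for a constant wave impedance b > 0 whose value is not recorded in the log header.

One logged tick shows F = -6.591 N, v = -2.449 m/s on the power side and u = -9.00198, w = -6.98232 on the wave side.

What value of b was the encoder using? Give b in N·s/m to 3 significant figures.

b = 21.3 N·s/m

u + w = -15.9843;  u + w = √(2b)·v, so √(2b) = -15.9843/(-2.449) = 6.5269.
b = (√(2b))²/2 = 42.6000/2 = 21.3000.
(Check via u − w = 2F/√(2b): u − w = -2.0197, 2F/√(2b) = -2.0197.)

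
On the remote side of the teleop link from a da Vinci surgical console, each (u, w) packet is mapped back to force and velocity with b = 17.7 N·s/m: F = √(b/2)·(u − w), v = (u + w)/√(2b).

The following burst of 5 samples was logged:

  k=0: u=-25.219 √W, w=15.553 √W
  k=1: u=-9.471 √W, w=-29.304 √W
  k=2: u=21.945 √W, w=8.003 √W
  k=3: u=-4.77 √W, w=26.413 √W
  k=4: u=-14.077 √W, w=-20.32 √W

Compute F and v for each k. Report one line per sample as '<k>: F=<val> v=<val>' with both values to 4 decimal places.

k=0: u−w=-40.7720, u+w=-9.6660; √(b/2)=2.9749, √(2b)=5.9498; F=2.9749×(-40.772)=-121.2924, v=-9.6660/5.9498=-1.6246
k=1: u−w=19.8330, u+w=-38.7750; √(b/2)=2.9749, √(2b)=5.9498; F=2.9749×19.833=59.0011, v=-38.7750/5.9498=-6.5170
k=2: u−w=13.9420, u+w=29.9480; √(b/2)=2.9749, √(2b)=5.9498; F=2.9749×13.942=41.4760, v=29.9480/5.9498=5.0335
k=3: u−w=-31.1830, u+w=21.6430; √(b/2)=2.9749, √(2b)=5.9498; F=2.9749×(-31.183)=-92.7661, v=21.6430/5.9498=3.6376
k=4: u−w=6.2430, u+w=-34.3970; √(b/2)=2.9749, √(2b)=5.9498; F=2.9749×6.243=18.5723, v=-34.3970/5.9498=-5.7812

0: F=-121.2924 v=-1.6246
1: F=59.0011 v=-6.5170
2: F=41.4760 v=5.0335
3: F=-92.7661 v=3.6376
4: F=18.5723 v=-5.7812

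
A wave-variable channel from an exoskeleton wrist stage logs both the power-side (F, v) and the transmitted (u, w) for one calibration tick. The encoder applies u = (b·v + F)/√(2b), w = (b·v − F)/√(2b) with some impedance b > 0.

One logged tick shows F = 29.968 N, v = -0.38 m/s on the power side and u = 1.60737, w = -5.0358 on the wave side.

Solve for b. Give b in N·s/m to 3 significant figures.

b = 40.7 N·s/m

u + w = -3.4284;  u + w = √(2b)·v, so √(2b) = -3.4284/(-0.38) = 9.0222.
b = (√(2b))²/2 = 81.3998/2 = 40.6999.
(Check via u − w = 2F/√(2b): u − w = 6.6432, 2F/√(2b) = 6.6432.)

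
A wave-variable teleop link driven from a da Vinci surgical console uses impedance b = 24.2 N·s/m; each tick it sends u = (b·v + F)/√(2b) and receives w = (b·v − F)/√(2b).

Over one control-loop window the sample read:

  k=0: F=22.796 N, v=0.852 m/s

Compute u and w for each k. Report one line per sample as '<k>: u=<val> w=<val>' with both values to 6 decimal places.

k=0: b·v=24.2×0.852=20.618400; √(2b)=6.957011; u=(20.618400+22.796)/6.957011=6.240381, w=(20.618400−22.796)/6.957011=-0.313008

0: u=6.240381 w=-0.313008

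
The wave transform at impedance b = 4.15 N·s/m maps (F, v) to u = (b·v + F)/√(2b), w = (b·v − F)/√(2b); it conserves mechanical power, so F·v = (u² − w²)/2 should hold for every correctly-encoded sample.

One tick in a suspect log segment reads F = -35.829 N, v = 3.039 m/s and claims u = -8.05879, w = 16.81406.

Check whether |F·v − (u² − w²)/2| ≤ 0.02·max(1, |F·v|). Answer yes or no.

F·v = (-35.829)×3.039 = -108.88433 W.
(u² − w²)/2 = (64.94410 − 282.71261)/2 = -108.88426 W.
|Δ| = 0.00007;  2% of max(1, |F·v|) = 2.17769.

yes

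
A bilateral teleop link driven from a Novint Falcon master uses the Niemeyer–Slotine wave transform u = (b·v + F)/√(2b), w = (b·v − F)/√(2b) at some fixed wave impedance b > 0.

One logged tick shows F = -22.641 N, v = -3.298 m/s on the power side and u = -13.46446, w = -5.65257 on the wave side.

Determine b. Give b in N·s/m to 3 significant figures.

u + w = -19.11703;  u + w = √(2b)·v, so √(2b) = -19.11703/(-3.298) = 5.79655.
b = (√(2b))²/2 = 33.60002/2 = 16.80001.
(Check via u − w = 2F/√(2b): u − w = -7.81189, 2F/√(2b) = -7.81188.)

b = 16.8 N·s/m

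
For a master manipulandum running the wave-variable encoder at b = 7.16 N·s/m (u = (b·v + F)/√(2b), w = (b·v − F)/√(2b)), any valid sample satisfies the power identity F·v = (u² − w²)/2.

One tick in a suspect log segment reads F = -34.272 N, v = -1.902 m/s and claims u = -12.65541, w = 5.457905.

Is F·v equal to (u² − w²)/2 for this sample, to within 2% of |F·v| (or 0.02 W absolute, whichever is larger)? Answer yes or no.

F·v = (-34.272)×(-1.902) = 65.185344 W.
(u² − w²)/2 = (160.159402 − 29.788727)/2 = 65.185338 W.
|Δ| = 0.000006;  2% of max(1, |F·v|) = 1.303707.

yes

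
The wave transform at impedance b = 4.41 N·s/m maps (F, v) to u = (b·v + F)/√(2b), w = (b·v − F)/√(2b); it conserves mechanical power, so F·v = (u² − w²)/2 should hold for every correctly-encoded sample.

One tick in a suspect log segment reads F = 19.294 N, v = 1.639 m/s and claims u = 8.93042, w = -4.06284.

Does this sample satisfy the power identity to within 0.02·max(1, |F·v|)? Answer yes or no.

yes

F·v = 19.294×1.639 = 31.6229 W.
(u² − w²)/2 = (79.7524 − 16.5067)/2 = 31.6229 W.
|Δ| = 0.0000;  2% of max(1, |F·v|) = 0.6325.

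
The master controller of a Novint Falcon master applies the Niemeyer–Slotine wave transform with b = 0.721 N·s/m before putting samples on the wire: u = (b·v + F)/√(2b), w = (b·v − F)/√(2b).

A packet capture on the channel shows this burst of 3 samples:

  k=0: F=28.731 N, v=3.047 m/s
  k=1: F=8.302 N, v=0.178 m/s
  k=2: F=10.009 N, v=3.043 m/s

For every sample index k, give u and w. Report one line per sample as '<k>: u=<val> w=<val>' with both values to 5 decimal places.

0: u=25.75536 w=-22.09642
1: u=7.02041 w=-6.80666
2: u=10.16211 w=-6.50798

k=0: b·v=0.721×3.047=2.19689; √(2b)=1.20083; u=(2.19689+28.731)/1.20083=25.75536, w=(2.19689−28.731)/1.20083=-22.09642
k=1: b·v=0.721×0.178=0.12834; √(2b)=1.20083; u=(0.12834+8.302)/1.20083=7.02041, w=(0.12834−8.302)/1.20083=-6.80666
k=2: b·v=0.721×3.043=2.19400; √(2b)=1.20083; u=(2.19400+10.009)/1.20083=10.16211, w=(2.19400−10.009)/1.20083=-6.50798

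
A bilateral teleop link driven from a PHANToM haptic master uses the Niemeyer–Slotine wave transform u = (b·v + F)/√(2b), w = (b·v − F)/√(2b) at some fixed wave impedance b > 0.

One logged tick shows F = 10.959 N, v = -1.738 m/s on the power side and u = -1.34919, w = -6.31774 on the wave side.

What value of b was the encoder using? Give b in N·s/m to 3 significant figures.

b = 9.73 N·s/m

u + w = -7.6669;  u + w = √(2b)·v, so √(2b) = -7.6669/(-1.738) = 4.4114.
b = (√(2b))²/2 = 19.4600/2 = 9.7300.
(Check via u − w = 2F/√(2b): u − w = 4.9685, 2F/√(2b) = 4.9685.)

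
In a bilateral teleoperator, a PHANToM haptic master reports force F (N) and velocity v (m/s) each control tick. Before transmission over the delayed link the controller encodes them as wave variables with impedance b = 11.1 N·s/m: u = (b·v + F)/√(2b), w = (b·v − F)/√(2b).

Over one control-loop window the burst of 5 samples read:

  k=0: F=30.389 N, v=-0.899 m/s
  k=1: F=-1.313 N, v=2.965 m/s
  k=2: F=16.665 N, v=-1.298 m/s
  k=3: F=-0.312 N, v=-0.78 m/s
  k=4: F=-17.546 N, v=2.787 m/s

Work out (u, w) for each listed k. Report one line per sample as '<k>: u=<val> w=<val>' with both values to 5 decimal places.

0: u=4.33180 w=-8.56761
1: u=6.70641 w=7.26375
2: u=0.47906 w=-6.59483
3: u=-1.90378 w=-1.77134
4: u=2.84181 w=10.28967

k=0: b·v=11.1×(-0.899)=-9.97890; √(2b)=4.71169; u=(-9.97890+30.389)/4.71169=4.33180, w=(-9.97890−30.389)/4.71169=-8.56761
k=1: b·v=11.1×2.965=32.91150; √(2b)=4.71169; u=(32.91150+(-1.313))/4.71169=6.70641, w=(32.91150−(-1.313))/4.71169=7.26375
k=2: b·v=11.1×(-1.298)=-14.40780; √(2b)=4.71169; u=(-14.40780+16.665)/4.71169=0.47906, w=(-14.40780−16.665)/4.71169=-6.59483
k=3: b·v=11.1×(-0.78)=-8.65800; √(2b)=4.71169; u=(-8.65800+(-0.312))/4.71169=-1.90378, w=(-8.65800−(-0.312))/4.71169=-1.77134
k=4: b·v=11.1×2.787=30.93570; √(2b)=4.71169; u=(30.93570+(-17.546))/4.71169=2.84181, w=(30.93570−(-17.546))/4.71169=10.28967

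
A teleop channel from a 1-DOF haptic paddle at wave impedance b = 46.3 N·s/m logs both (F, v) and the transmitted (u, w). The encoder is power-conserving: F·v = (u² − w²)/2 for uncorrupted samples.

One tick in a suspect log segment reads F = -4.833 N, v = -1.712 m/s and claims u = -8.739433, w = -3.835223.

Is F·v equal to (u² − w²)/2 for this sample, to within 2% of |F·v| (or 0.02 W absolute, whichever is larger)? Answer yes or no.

no

F·v = (-4.833)×(-1.712) = 8.274096 W.
(u² − w²)/2 = (76.377689 − 14.708935)/2 = 30.834377 W.
|Δ| = 22.560281;  2% of max(1, |F·v|) = 0.165482.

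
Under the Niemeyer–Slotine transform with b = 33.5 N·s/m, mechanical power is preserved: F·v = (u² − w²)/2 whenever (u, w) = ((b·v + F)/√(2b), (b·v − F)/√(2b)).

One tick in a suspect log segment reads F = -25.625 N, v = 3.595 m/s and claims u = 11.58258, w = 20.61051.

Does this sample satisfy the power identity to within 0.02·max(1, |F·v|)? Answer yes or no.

F·v = (-25.625)×3.595 = -92.1219 W.
(u² − w²)/2 = (134.1562 − 424.7931)/2 = -145.3185 W.
|Δ| = 53.1966;  2% of max(1, |F·v|) = 1.8424.

no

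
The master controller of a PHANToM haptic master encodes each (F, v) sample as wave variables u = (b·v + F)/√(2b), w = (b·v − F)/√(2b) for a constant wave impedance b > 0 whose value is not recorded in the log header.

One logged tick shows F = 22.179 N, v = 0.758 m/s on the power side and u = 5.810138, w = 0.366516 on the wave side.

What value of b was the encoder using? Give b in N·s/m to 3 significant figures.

u + w = 6.176654;  u + w = √(2b)·v, so √(2b) = 6.176654/0.758 = 8.148620.
b = (√(2b))²/2 = 66.400009/2 = 33.200004.
(Check via u − w = 2F/√(2b): u − w = 5.443622, 2F/√(2b) = 5.443621.)

b = 33.2 N·s/m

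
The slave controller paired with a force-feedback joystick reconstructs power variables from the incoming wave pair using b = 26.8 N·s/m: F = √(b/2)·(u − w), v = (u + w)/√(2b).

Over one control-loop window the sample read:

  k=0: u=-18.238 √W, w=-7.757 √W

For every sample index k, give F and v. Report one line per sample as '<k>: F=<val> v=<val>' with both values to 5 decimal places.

k=0: u−w=-10.48100, u+w=-25.99500; √(b/2)=3.66060, √(2b)=7.32120; F=3.66060×(-10.481)=-38.36676, v=-25.99500/7.32120=-3.55065

0: F=-38.36676 v=-3.55065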